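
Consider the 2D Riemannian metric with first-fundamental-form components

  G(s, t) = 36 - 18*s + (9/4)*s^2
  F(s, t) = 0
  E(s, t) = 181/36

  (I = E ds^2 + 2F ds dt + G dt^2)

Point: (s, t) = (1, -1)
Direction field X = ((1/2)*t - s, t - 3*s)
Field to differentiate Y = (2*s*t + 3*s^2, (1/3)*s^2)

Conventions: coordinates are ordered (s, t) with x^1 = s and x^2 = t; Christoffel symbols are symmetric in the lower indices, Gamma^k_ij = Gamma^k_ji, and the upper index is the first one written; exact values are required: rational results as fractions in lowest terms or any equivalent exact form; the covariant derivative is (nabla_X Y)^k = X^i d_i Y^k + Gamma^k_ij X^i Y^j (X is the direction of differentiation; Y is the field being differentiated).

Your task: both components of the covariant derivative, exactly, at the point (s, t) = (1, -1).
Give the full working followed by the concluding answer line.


E = 181/36, F = 0, G = 81/4 at the point
E_s = 0, E_t = 0, F_s = 0, F_t = 0, G_s = -27/2, G_t = 0
EG - F^2 = 1629/16;  g^inv = (16/1629) * [[81/4, 0], [0, 181/36]]
first-kind symbols [ij,l] = (1/2)(d_i g_jl + d_j g_il - d_l g_ij): [ss,s] = E_s/2 = 0, [ss,t] = F_s - E_t/2 = 0, [st,s] = E_t/2 = 0, [st,t] = G_s/2 = -27/4, [tt,s] = F_t - G_s/2 = 27/4, [tt,t] = G_t/2 = 0
Gamma^s_ij = (G*[ij,s] - F*[ij,t])/(EG - F^2), Gamma^t_ij = (E*[ij,t] - F*[ij,s])/(EG - F^2)
Gamma_sss = 0, Gamma_sst = 0, Gamma_stt = 243/181, Gamma_tss = 0, Gamma_tst = -1/3, Gamma_ttt = 0
X = (-3/2, -4), Y = (1, 1/3) at the point

Answer: (nabla_X Y)^s = -2858/181, (nabla_X Y)^t = 1/2


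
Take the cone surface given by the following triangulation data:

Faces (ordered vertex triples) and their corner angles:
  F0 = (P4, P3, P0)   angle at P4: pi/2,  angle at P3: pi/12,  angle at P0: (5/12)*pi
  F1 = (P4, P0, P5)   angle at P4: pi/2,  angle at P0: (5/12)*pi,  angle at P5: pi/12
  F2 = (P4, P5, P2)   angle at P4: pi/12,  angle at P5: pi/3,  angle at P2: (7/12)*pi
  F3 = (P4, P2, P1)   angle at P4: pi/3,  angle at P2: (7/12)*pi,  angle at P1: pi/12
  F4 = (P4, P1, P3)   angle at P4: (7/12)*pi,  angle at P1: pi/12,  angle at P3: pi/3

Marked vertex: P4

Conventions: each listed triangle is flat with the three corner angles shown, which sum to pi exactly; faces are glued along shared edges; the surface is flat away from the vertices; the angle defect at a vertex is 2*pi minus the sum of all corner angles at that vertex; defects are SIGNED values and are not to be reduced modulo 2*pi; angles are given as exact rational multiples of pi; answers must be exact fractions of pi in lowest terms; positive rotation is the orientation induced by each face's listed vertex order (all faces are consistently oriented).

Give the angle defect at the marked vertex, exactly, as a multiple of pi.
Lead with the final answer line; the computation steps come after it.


Answer: defect(P4) = 0

Sum of corner angles at P4: 2*pi
defect = 2*pi - 2*pi


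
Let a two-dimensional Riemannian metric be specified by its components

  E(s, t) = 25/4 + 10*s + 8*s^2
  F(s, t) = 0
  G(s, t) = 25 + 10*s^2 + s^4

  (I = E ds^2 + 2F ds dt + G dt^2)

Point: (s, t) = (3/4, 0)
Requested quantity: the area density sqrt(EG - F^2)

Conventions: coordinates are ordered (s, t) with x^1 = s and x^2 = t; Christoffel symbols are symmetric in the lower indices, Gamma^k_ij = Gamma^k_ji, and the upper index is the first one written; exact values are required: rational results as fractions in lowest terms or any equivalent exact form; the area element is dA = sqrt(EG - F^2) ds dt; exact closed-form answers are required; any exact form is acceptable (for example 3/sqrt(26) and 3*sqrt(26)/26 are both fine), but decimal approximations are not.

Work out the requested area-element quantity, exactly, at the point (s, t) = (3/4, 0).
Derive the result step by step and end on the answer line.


E = 73/4, F = 0, G = 7921/256; EG - F^2 = 578233/1024

Answer: sqrt(EG - F^2) = 89*sqrt(73)/32


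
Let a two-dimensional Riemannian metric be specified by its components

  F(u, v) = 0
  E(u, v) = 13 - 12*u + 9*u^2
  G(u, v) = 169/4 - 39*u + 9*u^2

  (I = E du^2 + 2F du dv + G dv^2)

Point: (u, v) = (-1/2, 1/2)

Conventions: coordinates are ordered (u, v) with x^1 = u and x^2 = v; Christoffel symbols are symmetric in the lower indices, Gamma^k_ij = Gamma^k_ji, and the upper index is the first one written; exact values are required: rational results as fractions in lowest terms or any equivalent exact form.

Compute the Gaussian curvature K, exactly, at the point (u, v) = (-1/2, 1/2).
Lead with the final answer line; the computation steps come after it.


Answer: K = 63/7225

E = 85/4, F = 0, G = 64, EG - F^2 = 1360 at the point
E_u = -21, E_v = 0, F_u = 0, F_v = 0, G_u = -48, G_v = 0
E_vv = 0, F_uv = 0, G_uu = 18
K follows from Brioschi's formula, (det M1 - det M2)/(EG - F^2)^2.
M1 = [[-E_vv/2 + F_uv - G_uu/2, E_u/2, F_u - E_v/2], [F_v - G_u/2, E, F], [G_v/2, F, G]] = [[-9, -21/2, 0], [24, 85/4, 0], [0, 0, 64]]; det M1 = 3888
M2 = [[0, E_v/2, G_u/2], [E_v/2, E, F], [G_u/2, F, G]] = [[0, 0, -24], [0, 85/4, 0], [-24, 0, 64]]; det M2 = -12240
det M1 - det M2 = 16128; K = 16128 / (1360)^2 = 63/7225


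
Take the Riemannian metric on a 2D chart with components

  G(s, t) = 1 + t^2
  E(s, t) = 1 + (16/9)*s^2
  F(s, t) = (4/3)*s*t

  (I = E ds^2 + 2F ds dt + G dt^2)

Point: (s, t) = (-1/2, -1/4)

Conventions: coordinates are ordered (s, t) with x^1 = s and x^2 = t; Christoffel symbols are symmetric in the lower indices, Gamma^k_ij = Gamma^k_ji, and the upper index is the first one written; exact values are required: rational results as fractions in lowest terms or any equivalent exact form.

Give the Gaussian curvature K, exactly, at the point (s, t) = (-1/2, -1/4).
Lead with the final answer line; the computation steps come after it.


Answer: K = 27648/47089

E = 13/9, F = 1/6, G = 17/16, EG - F^2 = 217/144 at the point
E_s = -16/9, E_t = 0, F_s = -1/3, F_t = -2/3, G_s = 0, G_t = -1/2
E_tt = 0, F_st = 4/3, G_ss = 0
Apply the Brioschi formula K = (det M1 - det M2)/(EG - F^2)^2 over the derivative matrices of E, F, G.
M1 = [[-E_tt/2 + F_st - G_ss/2, E_s/2, F_s - E_t/2], [F_t - G_s/2, E, F], [G_t/2, F, G]] = [[4/3, -8/9, -1/3], [-2/3, 13/9, 1/6], [-1/4, 1/6, 17/16]]; det M1 = 4/3
M2 = [[0, E_t/2, G_s/2], [E_t/2, E, F], [G_s/2, F, G]] = [[0, 0, 0], [0, 13/9, 1/6], [0, 1/6, 17/16]]; det M2 = 0
det M1 - det M2 = 4/3; K = 4/3 / (217/144)^2 = 27648/47089


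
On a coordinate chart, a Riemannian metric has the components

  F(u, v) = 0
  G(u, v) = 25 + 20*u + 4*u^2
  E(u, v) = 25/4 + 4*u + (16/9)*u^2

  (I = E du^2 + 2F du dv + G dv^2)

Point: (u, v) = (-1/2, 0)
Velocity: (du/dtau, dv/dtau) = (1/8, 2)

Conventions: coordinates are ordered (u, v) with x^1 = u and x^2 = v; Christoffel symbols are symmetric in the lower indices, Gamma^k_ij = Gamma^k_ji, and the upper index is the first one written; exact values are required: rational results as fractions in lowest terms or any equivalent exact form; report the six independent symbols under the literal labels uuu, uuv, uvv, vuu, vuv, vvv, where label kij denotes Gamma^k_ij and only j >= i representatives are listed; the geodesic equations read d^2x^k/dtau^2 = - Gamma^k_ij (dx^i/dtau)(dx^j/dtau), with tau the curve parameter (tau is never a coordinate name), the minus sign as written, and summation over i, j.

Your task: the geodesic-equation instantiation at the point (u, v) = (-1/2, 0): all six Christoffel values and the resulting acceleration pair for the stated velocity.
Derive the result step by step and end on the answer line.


E = 169/36, F = 0, G = 16 at the point
E_u = 20/9, E_v = 0, F_u = 0, F_v = 0, G_u = 16, G_v = 0
EG - F^2 = 676/9;  g^inv = (9/676) * [[16, 0], [0, 169/36]]
first-kind symbols [ij,l] = (1/2)(d_i g_jl + d_j g_il - d_l g_ij): [uu,u] = E_u/2 = 10/9, [uu,v] = F_u - E_v/2 = 0, [uv,u] = E_v/2 = 0, [uv,v] = G_u/2 = 8, [vv,u] = F_v - G_u/2 = -8, [vv,v] = G_v/2 = 0
Gamma^u_ij = (G*[ij,u] - F*[ij,v])/(EG - F^2), Gamma^v_ij = (E*[ij,v] - F*[ij,u])/(EG - F^2)
Gamma_uuu = 40/169, Gamma_uuv = 0, Gamma_uvv = -288/169, Gamma_vuu = 0, Gamma_vuv = 1/2, Gamma_vvv = 0
d^2u/dtau^2 = -(Gamma_uuu*(1/8)^2 + 2*Gamma_uuv*(1/8)*(2) + Gamma_uvv*(2)^2) = 9211/1352
d^2v/dtau^2 = -(Gamma_vuu*(1/8)^2 + 2*Gamma_vuv*(1/8)*(2) + Gamma_vvv*(2)^2) = -1/4

Answer: Gamma_uuu = 40/169, Gamma_uuv = 0, Gamma_uvv = -288/169, Gamma_vuu = 0, Gamma_vuv = 1/2, Gamma_vvv = 0; accelerations (d^2u/dtau^2, d^2v/dtau^2) = (9211/1352, -1/4)


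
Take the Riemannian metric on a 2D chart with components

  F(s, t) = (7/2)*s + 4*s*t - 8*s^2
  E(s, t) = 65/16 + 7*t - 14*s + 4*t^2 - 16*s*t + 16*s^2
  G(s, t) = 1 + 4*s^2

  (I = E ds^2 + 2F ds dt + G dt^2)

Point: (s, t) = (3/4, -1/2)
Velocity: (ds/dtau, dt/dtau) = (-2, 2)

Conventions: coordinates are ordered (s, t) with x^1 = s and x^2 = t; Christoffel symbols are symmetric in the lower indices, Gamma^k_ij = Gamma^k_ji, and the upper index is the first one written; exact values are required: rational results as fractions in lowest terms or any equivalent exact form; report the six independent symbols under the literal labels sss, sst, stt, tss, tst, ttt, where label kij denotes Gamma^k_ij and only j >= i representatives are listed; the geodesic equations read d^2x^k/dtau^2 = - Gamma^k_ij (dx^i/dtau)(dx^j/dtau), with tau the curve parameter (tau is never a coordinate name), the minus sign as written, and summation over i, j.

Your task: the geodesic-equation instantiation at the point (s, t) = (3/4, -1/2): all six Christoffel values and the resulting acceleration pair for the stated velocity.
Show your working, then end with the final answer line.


E = 97/16, F = -27/8, G = 13/4 at the point
E_s = 18, E_t = -9, F_s = -21/2, F_t = 3, G_s = 6, G_t = 0
EG - F^2 = 133/16;  g^inv = (16/133) * [[13/4, 27/8], [27/8, 97/16]]
first-kind symbols [ij,l] = (1/2)(d_i g_jl + d_j g_il - d_l g_ij): [ss,s] = E_s/2 = 9, [ss,t] = F_s - E_t/2 = -6, [st,s] = E_t/2 = -9/2, [st,t] = G_s/2 = 3, [tt,s] = F_t - G_s/2 = 0, [tt,t] = G_t/2 = 0
Gamma^s_ij = (G*[ij,s] - F*[ij,t])/(EG - F^2), Gamma^t_ij = (E*[ij,t] - F*[ij,s])/(EG - F^2)
Gamma_sss = 144/133, Gamma_sst = -72/133, Gamma_stt = 0, Gamma_tss = -96/133, Gamma_tst = 48/133, Gamma_ttt = 0
d^2s/dtau^2 = -(Gamma_sss*(-2)^2 + 2*Gamma_sst*(-2)*(2) + Gamma_stt*(2)^2) = -1152/133
d^2t/dtau^2 = -(Gamma_tss*(-2)^2 + 2*Gamma_tst*(-2)*(2) + Gamma_ttt*(2)^2) = 768/133

Answer: Gamma_sss = 144/133, Gamma_sst = -72/133, Gamma_stt = 0, Gamma_tss = -96/133, Gamma_tst = 48/133, Gamma_ttt = 0; accelerations (d^2s/dtau^2, d^2t/dtau^2) = (-1152/133, 768/133)


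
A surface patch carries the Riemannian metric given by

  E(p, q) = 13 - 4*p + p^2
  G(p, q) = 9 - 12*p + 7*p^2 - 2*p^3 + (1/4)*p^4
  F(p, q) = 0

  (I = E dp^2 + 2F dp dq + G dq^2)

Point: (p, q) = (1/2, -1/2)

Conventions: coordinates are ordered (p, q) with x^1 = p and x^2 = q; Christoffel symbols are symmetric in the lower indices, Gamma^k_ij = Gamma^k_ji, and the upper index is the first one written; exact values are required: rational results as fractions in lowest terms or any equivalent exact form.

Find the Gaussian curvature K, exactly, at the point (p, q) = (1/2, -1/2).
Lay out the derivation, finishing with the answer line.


E = 45/4, F = 0, G = 289/64, EG - F^2 = 13005/256 at the point
E_p = -3, E_q = 0, F_p = 0, F_q = 0, G_p = -51/8, G_q = 0
E_qq = 0, F_pq = 0, G_pp = 35/4
Compute both Brioschi determinants and normalise by (EG - F^2)^2.
M1 = [[-E_qq/2 + F_pq - G_pp/2, E_p/2, F_p - E_q/2], [F_q - G_p/2, E, F], [G_q/2, F, G]] = [[-35/8, -3/2, 0], [51/16, 45/4, 0], [0, 0, 289/64]]; det M1 = -205479/1024
M2 = [[0, E_q/2, G_p/2], [E_q/2, E, F], [G_p/2, F, G]] = [[0, 0, -51/16], [0, 45/4, 0], [-51/16, 0, 289/64]]; det M2 = -117045/1024
det M1 - det M2 = -44217/512; K = -44217/512 / (13005/256)^2 = -128/3825

Answer: K = -128/3825


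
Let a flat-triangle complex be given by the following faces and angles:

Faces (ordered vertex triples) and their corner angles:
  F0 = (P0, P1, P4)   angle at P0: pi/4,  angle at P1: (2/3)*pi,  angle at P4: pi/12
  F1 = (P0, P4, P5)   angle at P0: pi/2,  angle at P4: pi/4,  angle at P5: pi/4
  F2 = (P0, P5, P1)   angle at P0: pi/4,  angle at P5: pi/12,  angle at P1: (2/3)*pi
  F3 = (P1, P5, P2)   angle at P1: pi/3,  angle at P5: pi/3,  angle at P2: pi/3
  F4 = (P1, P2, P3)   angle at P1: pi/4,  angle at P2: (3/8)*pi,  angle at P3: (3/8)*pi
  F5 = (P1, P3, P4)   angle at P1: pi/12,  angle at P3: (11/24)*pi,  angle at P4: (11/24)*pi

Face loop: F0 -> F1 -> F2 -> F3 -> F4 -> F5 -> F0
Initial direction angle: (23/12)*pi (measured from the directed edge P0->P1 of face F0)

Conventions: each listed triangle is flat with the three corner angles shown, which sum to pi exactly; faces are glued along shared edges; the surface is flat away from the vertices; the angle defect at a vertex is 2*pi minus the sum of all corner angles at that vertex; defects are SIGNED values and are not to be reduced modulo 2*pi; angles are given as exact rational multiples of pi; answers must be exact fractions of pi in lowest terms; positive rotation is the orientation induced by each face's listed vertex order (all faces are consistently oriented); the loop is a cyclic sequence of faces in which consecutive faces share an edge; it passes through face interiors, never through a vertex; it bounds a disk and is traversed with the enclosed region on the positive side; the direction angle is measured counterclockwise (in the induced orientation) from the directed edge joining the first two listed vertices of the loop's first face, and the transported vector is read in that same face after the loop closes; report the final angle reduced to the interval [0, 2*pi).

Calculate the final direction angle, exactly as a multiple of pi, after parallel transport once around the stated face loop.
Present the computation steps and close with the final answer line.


enclosed vertex P0: corner angles sum to pi, defect = 2*pi - pi = pi
enclosed vertex P1: corner angles sum to 2*pi, defect = 2*pi - 2*pi = 0
holonomy = initial angle + sum of enclosed defects (mod 2*pi), positive in the induced orientation
final angle = (23/12)*pi + pi = (11/12)*pi (mod 2*pi)

Answer: final direction angle = (11/12)*pi


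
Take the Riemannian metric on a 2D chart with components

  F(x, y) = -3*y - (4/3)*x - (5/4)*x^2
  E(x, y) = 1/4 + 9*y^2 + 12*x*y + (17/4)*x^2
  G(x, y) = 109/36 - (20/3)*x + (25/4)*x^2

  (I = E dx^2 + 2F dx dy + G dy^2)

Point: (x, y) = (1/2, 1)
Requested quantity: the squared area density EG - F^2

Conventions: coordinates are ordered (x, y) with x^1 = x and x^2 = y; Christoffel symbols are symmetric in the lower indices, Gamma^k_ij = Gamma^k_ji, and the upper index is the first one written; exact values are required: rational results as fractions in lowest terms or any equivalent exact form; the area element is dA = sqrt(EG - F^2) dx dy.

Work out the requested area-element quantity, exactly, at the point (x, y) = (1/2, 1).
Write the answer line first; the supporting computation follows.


Answer: EG - F^2 = 1345/288

E = 261/16, F = -191/48, G = 181/144; EG - F^2 = 1345/288


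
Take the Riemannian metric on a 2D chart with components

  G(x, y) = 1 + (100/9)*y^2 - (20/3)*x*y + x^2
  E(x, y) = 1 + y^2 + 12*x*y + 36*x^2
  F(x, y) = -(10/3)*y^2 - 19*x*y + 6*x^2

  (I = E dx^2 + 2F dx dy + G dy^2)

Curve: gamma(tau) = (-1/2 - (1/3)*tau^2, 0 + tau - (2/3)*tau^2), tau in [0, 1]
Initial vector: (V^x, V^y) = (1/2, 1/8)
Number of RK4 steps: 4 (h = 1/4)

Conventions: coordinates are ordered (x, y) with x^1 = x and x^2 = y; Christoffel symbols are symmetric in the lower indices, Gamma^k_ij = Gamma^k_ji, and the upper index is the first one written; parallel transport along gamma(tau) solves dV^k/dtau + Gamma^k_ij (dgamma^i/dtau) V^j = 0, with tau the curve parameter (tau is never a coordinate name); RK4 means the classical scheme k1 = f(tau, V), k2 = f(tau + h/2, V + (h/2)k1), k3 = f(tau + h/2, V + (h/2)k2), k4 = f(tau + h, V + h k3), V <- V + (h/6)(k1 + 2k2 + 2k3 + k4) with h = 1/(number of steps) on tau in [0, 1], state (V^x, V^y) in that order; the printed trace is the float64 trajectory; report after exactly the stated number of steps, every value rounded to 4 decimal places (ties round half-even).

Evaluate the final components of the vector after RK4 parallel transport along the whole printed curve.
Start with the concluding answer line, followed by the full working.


Answer: V^x = 0.3283, V^y = 0.0411

gamma'(tau) = (-(2/3)*tau, 1 - (4/3)*tau); f(tau, V)^k = -Gamma^k_ij(gamma(tau)) gamma'^i(tau) V^j; h = 1/4; intermediate values shown to 6 dp
curve data and Christoffel symbols at the stage parameters:
  tau = 0.000000: gamma = (-0.500000, 0.000000), gamma' = (0.000000, 1.000000); Gamma_xxx = -1.756098, Gamma_xxy = -0.292683, Gamma_xyy = 0.975610, Gamma_yxx = -0.292683, Gamma_yxy = -0.048780, Gamma_yyy = 0.162602
  tau = 0.125000: gamma = (-0.505208, 0.114583), gamma' = (-0.083333, 0.833333); Gamma_xxx = -1.700022, Gamma_xxy = -0.283337, Gamma_xyy = 0.944457, Gamma_yxx = -0.517090, Gamma_yxy = -0.086182, Gamma_yyy = 0.287272
  tau = 0.250000: gamma = (-0.520833, 0.208333), gamma' = (-0.166667, 0.666667); Gamma_xxx = -1.593249, Gamma_xxy = -0.265542, Gamma_xyy = 0.885138, Gamma_yxx = -0.663854, Gamma_yxy = -0.110642, Gamma_yyy = 0.368808
  tau = 0.375000: gamma = (-0.546875, 0.281250), gamma' = (-0.250000, 0.500000); Gamma_xxx = -1.475003, Gamma_xxy = -0.245834, Gamma_xyy = 0.819446, Gamma_yxx = -0.729819, Gamma_yxy = -0.121636, Gamma_yyy = 0.405455
  tau = 0.500000: gamma = (-0.583333, 0.333333), gamma' = (-0.333333, 0.333333); Gamma_xxx = -1.367013, Gamma_xxy = -0.227835, Gamma_xyy = 0.759452, Gamma_yxx = -0.731472, Gamma_yxy = -0.121912, Gamma_yyy = 0.406373
  tau = 0.625000: gamma = (-0.630208, 0.364583), gamma' = (-0.416667, 0.166667); Gamma_xxx = -1.274921, Gamma_xxy = -0.212487, Gamma_xyy = 0.708289, Gamma_yxx = -0.688639, Gamma_yxy = -0.114773, Gamma_yyy = 0.382577
  tau = 0.750000: gamma = (-0.687500, 0.375000), gamma' = (-0.500000, 0.000000); Gamma_xxx = -1.195765, Gamma_xxy = -0.199294, Gamma_xyy = 0.664314, Gamma_yxx = -0.617812, Gamma_yxy = -0.102969, Gamma_yyy = 0.343229
  tau = 0.875000: gamma = (-0.755208, 0.364583), gamma' = (-0.583333, -0.166667); Gamma_xxx = -1.123902, Gamma_xxy = -0.187317, Gamma_xyy = 0.624390, Gamma_yxx = -0.531512, Gamma_yxy = -0.088585, Gamma_yyy = 0.295285
  tau = 1.000000: gamma = (-0.833333, 0.333333), gamma' = (-0.666667, -0.333333); Gamma_xxx = -1.054271, Gamma_xxy = -0.175712, Gamma_xyy = 0.585706, Gamma_yxx = -0.439279, Gamma_yxy = -0.073213, Gamma_yyy = 0.244044
step 0: V^x = 0.5000, V^y = 0.1250
step 1: k1 = (0.024390, 0.004065), k2 = (-0.054233, -0.016496), k3 = (-0.053078, -0.016145), k4 = (-0.119816, -0.049923); V <- V + (h/6)(k1 + 2k2 + 2k3 + k4): V^x = 0.4871, V^y = 0.1204
step 2: k1 = (-0.119470, -0.049779), k2 = (-0.169854, -0.084042), k3 = (-0.166287, -0.082278), k4 = (-0.202015, -0.108096); V <- V + (h/6)(k1 + 2k2 + 2k3 + k4): V^x = 0.4457, V^y = 0.0999
step 3: k1 = (-0.202121, -0.108152), k2 = (-0.226291, -0.122230), k3 = (-0.224430, -0.121224), k4 = (-0.239853, -0.123924); V <- V + (h/6)(k1 + 2k2 + 2k3 + k4): V^x = 0.3897, V^y = 0.0700
step 4: k1 = (-0.239967, -0.123983), k2 = (-0.247338, -0.116970), k3 = (-0.246710, -0.116673), k4 = (-0.246575, -0.102739); V <- V + (h/6)(k1 + 2k2 + 2k3 + k4): V^x = 0.3283, V^y = 0.0411


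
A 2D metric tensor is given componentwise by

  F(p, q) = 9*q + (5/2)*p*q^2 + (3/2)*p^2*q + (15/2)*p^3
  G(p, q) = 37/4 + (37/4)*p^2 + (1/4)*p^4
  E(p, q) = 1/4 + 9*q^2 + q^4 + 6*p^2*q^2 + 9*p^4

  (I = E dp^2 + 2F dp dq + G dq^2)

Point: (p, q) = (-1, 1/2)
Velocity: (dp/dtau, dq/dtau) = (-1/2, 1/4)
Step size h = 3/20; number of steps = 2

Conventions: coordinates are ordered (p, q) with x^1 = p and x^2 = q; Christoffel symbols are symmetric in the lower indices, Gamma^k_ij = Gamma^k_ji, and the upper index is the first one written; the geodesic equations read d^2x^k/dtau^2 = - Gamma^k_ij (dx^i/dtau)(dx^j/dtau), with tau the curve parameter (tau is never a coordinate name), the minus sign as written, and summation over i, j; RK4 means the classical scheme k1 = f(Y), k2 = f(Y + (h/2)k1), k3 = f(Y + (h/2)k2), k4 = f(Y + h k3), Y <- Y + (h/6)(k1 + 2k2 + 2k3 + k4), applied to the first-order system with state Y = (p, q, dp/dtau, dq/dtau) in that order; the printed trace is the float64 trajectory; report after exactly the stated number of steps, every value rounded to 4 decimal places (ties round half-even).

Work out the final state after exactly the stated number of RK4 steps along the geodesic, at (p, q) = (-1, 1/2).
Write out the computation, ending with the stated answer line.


f(Y) = (dp/dtau, dq/dtau, -Gamma^p_ij Y'^i Y'^j, -Gamma^q_ij Y'^i Y'^j) with the Gammas evaluated at the stage position; h = 0.150000; intermediate values shown to 6 dp
step 0: p = -1.0000, q = 0.5000, dp/dtau = -0.5000, dq/dtau = 0.2500
step 1:
  k1: at (p, q) = (-1.000000, 0.500000), (dp/dtau, dq/dtau) = (-0.500000, 0.250000); Gamma_ppp = -1.376403, Gamma_ppq = 0.495576, Gamma_pqq = 1.406312, Gamma_qpp = 0.528952, Gamma_qpq = -0.444012, Gamma_qqq = 0.215634; k1 = (-0.500000, 0.250000, 0.380100, -0.256718)
  k2: at (p, q) = (-1.037500, 0.518750), (dp/dtau, dq/dtau) = (-0.471492, 0.230746); Gamma_ppp = -1.335181, Gamma_ppq = 0.451699, Gamma_pqq = 1.268034, Gamma_qpp = 0.523986, Gamma_qpq = -0.438227, Gamma_qqq = 0.232024; k2 = (-0.471492, 0.230746, 0.327588, -0.224192)
  k3: at (p, q) = (-1.035362, 0.517306), (dp/dtau, dq/dtau) = (-0.475431, 0.233186); Gamma_ppp = -1.337733, Gamma_ppq = 0.453728, Gamma_pqq = 1.276184, Gamma_qpp = 0.524372, Gamma_qpq = -0.438529, Gamma_qqq = 0.231528; k3 = (-0.475431, 0.233186, 0.333585, -0.228350)
  k4: at (p, q) = (-1.071315, 0.534978), (dp/dtau, dq/dtau) = (-0.449962, 0.215748); Gamma_ppp = -1.300617, Gamma_ppq = 0.416012, Gamma_pqq = 1.160492, Gamma_qpp = 0.519114, Gamma_qpq = -0.433527, Gamma_qqq = 0.244356; k4 = (-0.449962, 0.215748, 0.290085, -0.200649)
  Y <- Y + (h/6)(k1 + 2k2 + 2k3 + k4): p = -1.0711, q = 0.5348, dp/dtau = -0.4502, dq/dtau = 0.2159
step 2:
  k1: at (p, q) = (-1.071095, 0.534840), (dp/dtau, dq/dtau) = (-0.450187, 0.215939); Gamma_ppp = -1.300856, Gamma_ppq = 0.416205, Gamma_pqq = 1.161208, Gamma_qpp = 0.519155, Gamma_qpq = -0.433556, Gamma_qqq = 0.244312; k1 = (-0.450187, 0.215939, 0.290416, -0.200903)
  k2: at (p, q) = (-1.104859, 0.551036), (dp/dtau, dq/dtau) = (-0.428406, 0.200871); Gamma_ppp = -1.268188, Gamma_ppq = 0.384255, Gamma_pqq = 1.066185, Gamma_qpp = 0.513811, Gamma_qpq = -0.429303, Gamma_qqq = 0.254170; k2 = (-0.428406, 0.200871, 0.255866, -0.178443)
  k3: at (p, q) = (-1.103226, 0.549906), (dp/dtau, dq/dtau) = (-0.430997, 0.202556); Gamma_ppp = -1.269931, Gamma_ppq = 0.385453, Gamma_pqq = 1.071109, Gamma_qpp = 0.514178, Gamma_qpq = -0.429514, Gamma_qqq = 0.254022; k3 = (-0.430997, 0.202556, 0.259255, -0.180929)
  k4: at (p, q) = (-1.135745, 0.565224), (dp/dtau, dq/dtau) = (-0.411299, 0.188799); Gamma_ppp = -1.240179, Gamma_ppq = 0.357428, Gamma_pqq = 0.989570, Gamma_qpp = 0.508701, Gamma_qpq = -0.425776, Gamma_qqq = 0.261809; k4 = (-0.411299, 0.188799, 0.230034, -0.161513)
  Y <- Y + (h/6)(k1 + 2k2 + 2k3 + k4): p = -1.1356, q = 0.5651, dp/dtau = -0.4114, dq/dtau = 0.1889

Answer: p = -1.1356, q = 0.5651, dp/dtau = -0.4114, dq/dtau = 0.1889


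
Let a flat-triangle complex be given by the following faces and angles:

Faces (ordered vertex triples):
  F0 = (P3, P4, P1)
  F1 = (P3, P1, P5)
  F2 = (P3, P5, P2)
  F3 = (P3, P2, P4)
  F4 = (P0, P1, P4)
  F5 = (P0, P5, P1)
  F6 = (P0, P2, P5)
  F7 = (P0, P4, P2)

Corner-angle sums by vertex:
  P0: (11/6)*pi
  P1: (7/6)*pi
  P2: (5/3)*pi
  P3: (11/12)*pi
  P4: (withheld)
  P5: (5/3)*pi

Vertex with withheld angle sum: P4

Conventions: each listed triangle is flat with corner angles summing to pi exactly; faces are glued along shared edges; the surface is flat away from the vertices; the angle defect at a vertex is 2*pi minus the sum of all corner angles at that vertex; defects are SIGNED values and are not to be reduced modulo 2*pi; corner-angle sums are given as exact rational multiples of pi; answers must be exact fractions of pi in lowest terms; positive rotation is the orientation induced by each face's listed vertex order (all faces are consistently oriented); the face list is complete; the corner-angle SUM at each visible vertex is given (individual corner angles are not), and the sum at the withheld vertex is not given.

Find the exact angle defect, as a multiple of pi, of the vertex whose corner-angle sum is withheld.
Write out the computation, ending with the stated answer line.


V = 6, E = 12, F = 8; chi = V - E + F = 2
Gauss-Bonnet: total defect = 2*pi*chi = 4*pi; visible defects sum to (11/4)*pi

Answer: defect(P4) = (5/4)*pi


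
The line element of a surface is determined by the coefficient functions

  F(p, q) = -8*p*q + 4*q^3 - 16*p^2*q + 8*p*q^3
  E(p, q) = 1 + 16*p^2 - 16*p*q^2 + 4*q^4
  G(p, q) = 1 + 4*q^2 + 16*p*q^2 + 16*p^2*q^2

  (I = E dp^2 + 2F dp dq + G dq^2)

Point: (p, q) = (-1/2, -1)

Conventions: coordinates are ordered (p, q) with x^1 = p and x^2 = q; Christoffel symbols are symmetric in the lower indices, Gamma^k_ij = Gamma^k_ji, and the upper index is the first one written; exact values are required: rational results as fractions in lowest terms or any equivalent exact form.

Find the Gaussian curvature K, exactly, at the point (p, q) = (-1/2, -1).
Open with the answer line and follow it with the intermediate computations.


Answer: K = -16/289

E = 17, F = 0, G = 1, EG - F^2 = 17 at the point
E_p = -32, E_q = -32, F_p = -16, F_q = 0, G_p = 0, G_q = 0
E_qq = 64, F_pq = 32, G_pp = 32
Evaluate Brioschi's two determinant matrices M1, M2 and divide by (EG - F^2)^2.
M1 = [[-E_qq/2 + F_pq - G_pp/2, E_p/2, F_p - E_q/2], [F_q - G_p/2, E, F], [G_q/2, F, G]] = [[-16, -16, 0], [0, 17, 0], [0, 0, 1]]; det M1 = -272
M2 = [[0, E_q/2, G_p/2], [E_q/2, E, F], [G_p/2, F, G]] = [[0, -16, 0], [-16, 17, 0], [0, 0, 1]]; det M2 = -256
det M1 - det M2 = -16; K = -16 / (17)^2 = -16/289


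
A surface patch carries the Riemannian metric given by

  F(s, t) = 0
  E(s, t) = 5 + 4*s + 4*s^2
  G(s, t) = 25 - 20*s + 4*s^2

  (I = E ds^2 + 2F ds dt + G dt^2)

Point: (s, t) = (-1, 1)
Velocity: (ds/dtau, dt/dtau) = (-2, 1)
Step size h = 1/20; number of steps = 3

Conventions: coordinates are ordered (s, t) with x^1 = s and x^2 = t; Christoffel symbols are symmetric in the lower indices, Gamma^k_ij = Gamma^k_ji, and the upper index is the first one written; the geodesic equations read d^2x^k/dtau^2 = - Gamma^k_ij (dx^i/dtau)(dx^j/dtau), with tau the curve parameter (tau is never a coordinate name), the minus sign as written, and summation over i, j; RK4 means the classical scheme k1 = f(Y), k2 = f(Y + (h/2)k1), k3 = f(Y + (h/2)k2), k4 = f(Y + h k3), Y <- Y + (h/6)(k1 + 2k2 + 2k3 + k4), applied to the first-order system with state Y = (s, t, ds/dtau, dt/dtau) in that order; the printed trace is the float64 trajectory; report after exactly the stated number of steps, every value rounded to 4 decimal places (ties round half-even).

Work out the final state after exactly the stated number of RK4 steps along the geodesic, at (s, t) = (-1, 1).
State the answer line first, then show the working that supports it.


Answer: s = -1.3063, t = 1.1380, ds/dtau = -2.0437, dt/dtau = 0.8455

f(Y) = (ds/dtau, dt/dtau, -Gamma^s_ij Y'^i Y'^j, -Gamma^t_ij Y'^i Y'^j) with the Gammas evaluated at the stage position; h = 0.050000; intermediate values shown to 6 dp
step 0: s = -1.0000, t = 1.0000, ds/dtau = -2.0000, dt/dtau = 1.0000
step 1:
  k1: at (s, t) = (-1.000000, 1.000000), (ds/dtau, dt/dtau) = (-2.000000, 1.000000); Gamma_sss = -0.400000, Gamma_sst = 0.000000, Gamma_stt = 2.800000, Gamma_tss = 0.000000, Gamma_tst = -0.285714, Gamma_ttt = 0.000000; k1 = (-2.000000, 1.000000, -1.200000, -1.142857)
  k2: at (s, t) = (-1.050000, 1.025000), (ds/dtau, dt/dtau) = (-2.030000, 0.971429); Gamma_sss = -0.422265, Gamma_sst = 0.000000, Gamma_stt = 2.725528, Gamma_tss = 0.000000, Gamma_tst = -0.281690, Gamma_ttt = 0.000000; k2 = (-2.030000, 0.971429, -0.831897, -1.110986)
  k3: at (s, t) = (-1.050750, 1.024286), (ds/dtau, dt/dtau) = (-2.020797, 0.972225); Gamma_sss = -0.422573, Gamma_sst = 0.000000, Gamma_stt = 2.724377, Gamma_tss = 0.000000, Gamma_tst = -0.281631, Gamma_ttt = 0.000000; k3 = (-2.020797, 0.972225, -0.849513, -1.106623)
  k4: at (s, t) = (-1.101040, 1.048611), (ds/dtau, dt/dtau) = (-2.042476, 0.944669); Gamma_sss = -0.441536, Gamma_sst = 0.000000, Gamma_stt = 2.645394, Gamma_tss = 0.000000, Gamma_tst = -0.277698, Gamma_ttt = 0.000000; k4 = (-2.042476, 0.944669, -0.518791, -1.071614)
  Y <- Y + (h/6)(k1 + 2k2 + 2k3 + k4): s = -1.1012, t = 1.0486, ds/dtau = -2.0423, dt/dtau = 0.9446
step 2:
  k1: at (s, t) = (-1.101201, 1.048600), (ds/dtau, dt/dtau) = (-2.042347, 0.944586); Gamma_sss = -0.441591, Gamma_sst = 0.000000, Gamma_stt = 2.645137, Gamma_tss = 0.000000, Gamma_tst = -0.277685, Gamma_ttt = 0.000000; k1 = (-2.042347, 0.944586, -0.518148, -1.071405)
  k2: at (s, t) = (-1.152259, 1.072214), (ds/dtau, dt/dtau) = (-2.055300, 0.917801); Gamma_sss = -0.457584, Gamma_sst = 0.000000, Gamma_stt = 2.562194, Gamma_tss = 0.000000, Gamma_tst = -0.273803, Gamma_ttt = 0.000000; k2 = (-2.055300, 0.917801, -0.225332, -1.032981)
  k3: at (s, t) = (-1.152583, 1.071545), (ds/dtau, dt/dtau) = (-2.047980, 0.918761); Gamma_sss = -0.457675, Gamma_sst = 0.000000, Gamma_stt = 2.561662, Gamma_tss = 0.000000, Gamma_tst = -0.273779, Gamma_ttt = 0.000000; k3 = (-2.047980, 0.918761, -0.242764, -1.030287)
  k4: at (s, t) = (-1.203600, 1.094538), (ds/dtau, dt/dtau) = (-2.054485, 0.893072); Gamma_sss = -0.470619, Gamma_sst = 0.000000, Gamma_stt = 2.477237, Gamma_tss = 0.000000, Gamma_tst = -0.270008, Gamma_ttt = 0.000000; k4 = (-2.054485, 0.893072, 0.010651, -0.990821)
  Y <- Y + (h/6)(k1 + 2k2 + 2k3 + k4): s = -1.2037, t = 1.0945, ds/dtau = -2.0544, dt/dtau = 0.8930
step 3:
  k1: at (s, t) = (-1.203729, 1.094523), (ds/dtau, dt/dtau) = (-2.054378, 0.893013); Gamma_sss = -0.470648, Gamma_sst = 0.000000, Gamma_stt = 2.477022, Gamma_tss = 0.000000, Gamma_tst = -0.269998, Gamma_ttt = 0.000000; k1 = (-2.054378, 0.893013, 0.010998, -0.990670)
  k2: at (s, t) = (-1.255088, 1.116848), (ds/dtau, dt/dtau) = (-2.054103, 0.868246); Gamma_sss = -0.480899, Gamma_sst = 0.000000, Gamma_stt = 2.391535, Gamma_tss = 0.000000, Gamma_tst = -0.266305, Gamma_ttt = 0.000000; k2 = (-2.054103, 0.868246, 0.226215, -0.949893)
  k3: at (s, t) = (-1.255081, 1.116229), (ds/dtau, dt/dtau) = (-2.048722, 0.869266); Gamma_sss = -0.480898, Gamma_sst = 0.000000, Gamma_stt = 2.391546, Gamma_tss = 0.000000, Gamma_tst = -0.266306, Gamma_ttt = 0.000000; k3 = (-2.048722, 0.869266, 0.211350, -0.948519)
  k4: at (s, t) = (-1.306165, 1.137986), (ds/dtau, dt/dtau) = (-2.043810, 0.845587); Gamma_sss = -0.488614, Gamma_sst = 0.000000, Gamma_stt = 2.306904, Gamma_tss = 0.000000, Gamma_tst = -0.262732, Gamma_ttt = 0.000000; k4 = (-2.043810, 0.845587, 0.391542, -0.908116)
  Y <- Y + (h/6)(k1 + 2k2 + 2k3 + k4): s = -1.3063, t = 1.1380, ds/dtau = -2.0437, dt/dtau = 0.8455


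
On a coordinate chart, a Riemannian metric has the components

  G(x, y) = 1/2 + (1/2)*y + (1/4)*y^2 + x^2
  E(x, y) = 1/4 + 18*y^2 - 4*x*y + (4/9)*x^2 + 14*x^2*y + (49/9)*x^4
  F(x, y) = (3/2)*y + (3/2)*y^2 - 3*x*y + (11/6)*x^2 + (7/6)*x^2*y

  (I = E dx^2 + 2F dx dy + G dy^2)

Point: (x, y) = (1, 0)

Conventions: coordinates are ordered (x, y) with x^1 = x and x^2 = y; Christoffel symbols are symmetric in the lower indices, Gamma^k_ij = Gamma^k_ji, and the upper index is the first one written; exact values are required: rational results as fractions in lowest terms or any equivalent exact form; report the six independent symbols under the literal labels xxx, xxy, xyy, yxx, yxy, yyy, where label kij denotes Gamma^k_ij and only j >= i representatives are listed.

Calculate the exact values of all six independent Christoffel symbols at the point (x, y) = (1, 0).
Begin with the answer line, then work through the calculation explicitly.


Answer: Gamma_xxx = 1400/421, Gamma_xxy = 408/421, Gamma_xyy = -177/421, Gamma_yxx = -6256/1263, Gamma_yxy = -218/421, Gamma_yyy = 573/842

E = 221/36, F = 11/6, G = 3/2 at the point
E_x = 68/3, E_y = 10, F_x = 11/3, F_y = -1/3, G_x = 2, G_y = 1/2
EG - F^2 = 421/72;  g^inv = (72/421) * [[3/2, -11/6], [-11/6, 221/36]]
first-kind symbols [ij,l] = (1/2)(d_i g_jl + d_j g_il - d_l g_ij): [xx,x] = E_x/2 = 34/3, [xx,y] = F_x - E_y/2 = -4/3, [xy,x] = E_y/2 = 5, [xy,y] = G_x/2 = 1, [yy,x] = F_y - G_x/2 = -4/3, [yy,y] = G_y/2 = 1/4
Gamma^x_ij = (G*[ij,x] - F*[ij,y])/(EG - F^2), Gamma^y_ij = (E*[ij,y] - F*[ij,x])/(EG - F^2)


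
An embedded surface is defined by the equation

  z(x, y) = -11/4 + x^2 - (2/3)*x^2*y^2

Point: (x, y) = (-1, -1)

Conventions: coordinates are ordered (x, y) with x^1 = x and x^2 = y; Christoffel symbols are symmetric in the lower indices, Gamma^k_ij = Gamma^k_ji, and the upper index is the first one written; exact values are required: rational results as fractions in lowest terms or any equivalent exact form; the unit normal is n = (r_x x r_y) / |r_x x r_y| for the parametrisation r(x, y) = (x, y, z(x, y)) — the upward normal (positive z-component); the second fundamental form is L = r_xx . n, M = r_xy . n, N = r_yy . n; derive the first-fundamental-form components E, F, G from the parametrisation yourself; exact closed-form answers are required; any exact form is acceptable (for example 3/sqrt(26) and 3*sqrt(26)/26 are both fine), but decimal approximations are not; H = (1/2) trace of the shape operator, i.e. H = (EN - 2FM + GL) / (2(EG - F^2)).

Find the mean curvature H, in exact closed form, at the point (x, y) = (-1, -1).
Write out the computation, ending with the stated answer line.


z_x = -2/3, z_y = 4/3, z_xx = 2/3, z_xy = -8/3, z_yy = -4/3
E = 13/9, F = -8/9, G = 25/9; answer radicand W^2 = 29/9
unnormalised second-form numerators: l = 2/3, m = -8/3, n = -4/3; L = l/sqrt(29/9), and similarly M = m/sqrt(W^2), N = n/sqrt(W^2)
H = (E*n - 2*F*m + G*l) / (2*(EG - F^2)*sqrt(W^2)); E*n - 2*F*m + G*l = -130/27, EG - F^2 = 29/9, so H = (-65/87)/sqrt(29/9)

Answer: H = -65*sqrt(29)/841


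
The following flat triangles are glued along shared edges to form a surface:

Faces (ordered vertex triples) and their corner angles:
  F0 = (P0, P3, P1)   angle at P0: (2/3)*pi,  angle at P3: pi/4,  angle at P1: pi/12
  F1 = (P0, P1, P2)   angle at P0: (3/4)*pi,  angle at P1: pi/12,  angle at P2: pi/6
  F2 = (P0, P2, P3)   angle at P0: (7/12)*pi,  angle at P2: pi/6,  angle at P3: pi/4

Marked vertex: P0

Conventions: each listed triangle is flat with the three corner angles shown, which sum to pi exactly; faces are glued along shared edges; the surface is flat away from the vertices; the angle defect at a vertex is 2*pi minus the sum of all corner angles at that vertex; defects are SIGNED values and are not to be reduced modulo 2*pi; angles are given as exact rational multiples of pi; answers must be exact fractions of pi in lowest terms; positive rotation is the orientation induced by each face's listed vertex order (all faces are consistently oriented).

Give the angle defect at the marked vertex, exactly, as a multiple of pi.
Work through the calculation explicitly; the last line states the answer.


Sum of corner angles at P0: 2*pi
defect = 2*pi - 2*pi

Answer: defect(P0) = 0


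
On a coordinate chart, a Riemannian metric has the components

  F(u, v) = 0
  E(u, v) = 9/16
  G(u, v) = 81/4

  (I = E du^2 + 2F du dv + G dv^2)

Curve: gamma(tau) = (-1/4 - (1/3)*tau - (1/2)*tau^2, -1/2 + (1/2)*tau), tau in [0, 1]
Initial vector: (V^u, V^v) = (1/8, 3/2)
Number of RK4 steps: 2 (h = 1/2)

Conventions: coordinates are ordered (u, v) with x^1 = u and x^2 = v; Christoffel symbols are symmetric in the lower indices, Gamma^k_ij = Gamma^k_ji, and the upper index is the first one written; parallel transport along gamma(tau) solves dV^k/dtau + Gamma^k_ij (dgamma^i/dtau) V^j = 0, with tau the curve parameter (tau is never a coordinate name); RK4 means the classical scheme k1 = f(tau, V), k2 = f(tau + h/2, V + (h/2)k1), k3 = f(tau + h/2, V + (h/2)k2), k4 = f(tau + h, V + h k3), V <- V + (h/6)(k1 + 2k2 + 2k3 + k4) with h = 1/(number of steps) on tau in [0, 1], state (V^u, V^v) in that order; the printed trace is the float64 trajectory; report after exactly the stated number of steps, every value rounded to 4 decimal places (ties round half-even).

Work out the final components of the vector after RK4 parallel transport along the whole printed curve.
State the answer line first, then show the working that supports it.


Answer: V^u = 0.1250, V^v = 1.5000

gamma'(tau) = (-1/3 - tau, 1/2); f(tau, V)^k = -Gamma^k_ij(gamma(tau)) gamma'^i(tau) V^j; h = 1/2; intermediate values shown to 6 dp
curve data and Christoffel symbols at the stage parameters:
  tau = 0.000000: gamma = (-0.250000, -0.500000), gamma' = (-0.333333, 0.500000); Gamma_uuu = 0.000000, Gamma_uuv = 0.000000, Gamma_uvv = 0.000000, Gamma_vuu = 0.000000, Gamma_vuv = 0.000000, Gamma_vvv = 0.000000
  tau = 0.250000: gamma = (-0.364583, -0.375000), gamma' = (-0.583333, 0.500000); Gamma_uuu = 0.000000, Gamma_uuv = 0.000000, Gamma_uvv = 0.000000, Gamma_vuu = 0.000000, Gamma_vuv = 0.000000, Gamma_vvv = 0.000000
  tau = 0.500000: gamma = (-0.541667, -0.250000), gamma' = (-0.833333, 0.500000); Gamma_uuu = 0.000000, Gamma_uuv = 0.000000, Gamma_uvv = 0.000000, Gamma_vuu = 0.000000, Gamma_vuv = 0.000000, Gamma_vvv = 0.000000
  tau = 0.750000: gamma = (-0.781250, -0.125000), gamma' = (-1.083333, 0.500000); Gamma_uuu = 0.000000, Gamma_uuv = 0.000000, Gamma_uvv = 0.000000, Gamma_vuu = 0.000000, Gamma_vuv = 0.000000, Gamma_vvv = 0.000000
  tau = 1.000000: gamma = (-1.083333, 0.000000), gamma' = (-1.333333, 0.500000); Gamma_uuu = 0.000000, Gamma_uuv = 0.000000, Gamma_uvv = 0.000000, Gamma_vuu = 0.000000, Gamma_vuv = 0.000000, Gamma_vvv = 0.000000
step 0: V^u = 0.1250, V^v = 1.5000
step 1: k1 = (0.000000, 0.000000), k2 = (0.000000, 0.000000), k3 = (0.000000, 0.000000), k4 = (0.000000, 0.000000); V <- V + (h/6)(k1 + 2k2 + 2k3 + k4): V^u = 0.1250, V^v = 1.5000
step 2: k1 = (0.000000, 0.000000), k2 = (0.000000, 0.000000), k3 = (0.000000, 0.000000), k4 = (0.000000, 0.000000); V <- V + (h/6)(k1 + 2k2 + 2k3 + k4): V^u = 0.1250, V^v = 1.5000


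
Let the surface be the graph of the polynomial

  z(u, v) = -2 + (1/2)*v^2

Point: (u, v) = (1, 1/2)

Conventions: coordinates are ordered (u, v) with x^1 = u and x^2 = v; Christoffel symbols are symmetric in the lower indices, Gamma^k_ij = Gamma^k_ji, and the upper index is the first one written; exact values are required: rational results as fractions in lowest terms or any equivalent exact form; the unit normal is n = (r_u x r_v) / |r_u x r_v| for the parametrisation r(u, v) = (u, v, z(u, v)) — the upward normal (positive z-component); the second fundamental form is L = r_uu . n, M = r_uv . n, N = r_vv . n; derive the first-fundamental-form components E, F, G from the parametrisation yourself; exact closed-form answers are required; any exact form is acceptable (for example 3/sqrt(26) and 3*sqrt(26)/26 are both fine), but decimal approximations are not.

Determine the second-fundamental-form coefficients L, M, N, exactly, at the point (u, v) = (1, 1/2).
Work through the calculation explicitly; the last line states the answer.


z_u = 0, z_v = 1/2, z_uu = 0, z_uv = 0, z_vv = 1
E = 1, F = 0, G = 5/4; answer radicand W^2 = 5/4
unnormalised second-form numerators: l = 0, m = 0, n = 1; L = l/sqrt(5/4), and similarly M = m/sqrt(W^2), N = n/sqrt(W^2)

Answer: L = 0, M = 0, N = 2*sqrt(5)/5


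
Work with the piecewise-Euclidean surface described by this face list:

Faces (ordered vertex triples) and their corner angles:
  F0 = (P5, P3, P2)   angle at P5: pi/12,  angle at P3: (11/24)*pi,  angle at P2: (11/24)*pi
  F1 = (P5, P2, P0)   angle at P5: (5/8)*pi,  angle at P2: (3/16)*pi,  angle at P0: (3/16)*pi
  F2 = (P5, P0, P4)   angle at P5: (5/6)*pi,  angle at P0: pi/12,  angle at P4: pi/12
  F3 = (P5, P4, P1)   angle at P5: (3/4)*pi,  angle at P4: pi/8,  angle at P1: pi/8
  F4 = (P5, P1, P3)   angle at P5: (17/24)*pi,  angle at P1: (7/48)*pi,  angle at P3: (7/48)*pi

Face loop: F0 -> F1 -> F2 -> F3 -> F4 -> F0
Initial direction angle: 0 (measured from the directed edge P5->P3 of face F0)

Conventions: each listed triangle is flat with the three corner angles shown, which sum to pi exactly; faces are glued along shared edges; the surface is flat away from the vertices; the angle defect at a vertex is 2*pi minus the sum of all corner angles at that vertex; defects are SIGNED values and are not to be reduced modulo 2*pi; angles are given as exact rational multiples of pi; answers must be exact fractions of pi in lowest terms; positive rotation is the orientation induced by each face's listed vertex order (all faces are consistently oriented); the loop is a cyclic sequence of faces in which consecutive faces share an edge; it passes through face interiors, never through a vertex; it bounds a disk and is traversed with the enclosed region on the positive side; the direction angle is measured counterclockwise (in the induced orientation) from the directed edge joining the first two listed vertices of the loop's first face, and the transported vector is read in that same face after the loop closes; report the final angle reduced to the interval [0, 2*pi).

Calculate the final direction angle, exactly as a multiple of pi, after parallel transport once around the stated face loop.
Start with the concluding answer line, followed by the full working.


Answer: final direction angle = pi

enclosed vertex P5: corner angles sum to 3*pi, defect = 2*pi - 3*pi = -pi
adding the enclosed defects to the starting angle (mod 2*pi, induced orientation) gives the holonomy
final angle = 0 - pi = pi (mod 2*pi)
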